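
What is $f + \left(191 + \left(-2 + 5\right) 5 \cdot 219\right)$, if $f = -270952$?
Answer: $-267476$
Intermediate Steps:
$f + \left(191 + \left(-2 + 5\right) 5 \cdot 219\right) = -270952 + \left(191 + \left(-2 + 5\right) 5 \cdot 219\right) = -270952 + \left(191 + 3 \cdot 5 \cdot 219\right) = -270952 + \left(191 + 15 \cdot 219\right) = -270952 + \left(191 + 3285\right) = -270952 + 3476 = -267476$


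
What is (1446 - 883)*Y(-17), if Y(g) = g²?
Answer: 162707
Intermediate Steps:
(1446 - 883)*Y(-17) = (1446 - 883)*(-17)² = 563*289 = 162707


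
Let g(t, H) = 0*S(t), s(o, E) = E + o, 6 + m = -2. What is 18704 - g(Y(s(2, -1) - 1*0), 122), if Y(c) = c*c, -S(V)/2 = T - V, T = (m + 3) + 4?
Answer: 18704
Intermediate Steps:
m = -8 (m = -6 - 2 = -8)
T = -1 (T = (-8 + 3) + 4 = -5 + 4 = -1)
S(V) = 2 + 2*V (S(V) = -2*(-1 - V) = 2 + 2*V)
Y(c) = c²
g(t, H) = 0 (g(t, H) = 0*(2 + 2*t) = 0)
18704 - g(Y(s(2, -1) - 1*0), 122) = 18704 - 1*0 = 18704 + 0 = 18704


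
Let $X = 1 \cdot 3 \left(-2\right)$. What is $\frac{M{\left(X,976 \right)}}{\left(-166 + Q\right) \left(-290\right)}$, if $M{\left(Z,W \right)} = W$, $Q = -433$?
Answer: $\frac{488}{86855} \approx 0.0056186$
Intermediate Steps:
$X = -6$ ($X = 3 \left(-2\right) = -6$)
$\frac{M{\left(X,976 \right)}}{\left(-166 + Q\right) \left(-290\right)} = \frac{976}{\left(-166 - 433\right) \left(-290\right)} = \frac{976}{\left(-599\right) \left(-290\right)} = \frac{976}{173710} = 976 \cdot \frac{1}{173710} = \frac{488}{86855}$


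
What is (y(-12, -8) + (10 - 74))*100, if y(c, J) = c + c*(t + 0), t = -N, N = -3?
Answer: -11200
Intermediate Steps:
t = 3 (t = -1*(-3) = 3)
y(c, J) = 4*c (y(c, J) = c + c*(3 + 0) = c + c*3 = c + 3*c = 4*c)
(y(-12, -8) + (10 - 74))*100 = (4*(-12) + (10 - 74))*100 = (-48 - 64)*100 = -112*100 = -11200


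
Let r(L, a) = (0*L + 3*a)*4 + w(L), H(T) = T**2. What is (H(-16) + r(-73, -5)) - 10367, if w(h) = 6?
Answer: -10165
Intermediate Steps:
r(L, a) = 6 + 12*a (r(L, a) = (0*L + 3*a)*4 + 6 = (0 + 3*a)*4 + 6 = (3*a)*4 + 6 = 12*a + 6 = 6 + 12*a)
(H(-16) + r(-73, -5)) - 10367 = ((-16)**2 + (6 + 12*(-5))) - 10367 = (256 + (6 - 60)) - 10367 = (256 - 54) - 10367 = 202 - 10367 = -10165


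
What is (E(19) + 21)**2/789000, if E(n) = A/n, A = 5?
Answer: 20402/35603625 ≈ 0.00057303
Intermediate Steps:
E(n) = 5/n
(E(19) + 21)**2/789000 = (5/19 + 21)**2/789000 = (5*(1/19) + 21)**2*(1/789000) = (5/19 + 21)**2*(1/789000) = (404/19)**2*(1/789000) = (163216/361)*(1/789000) = 20402/35603625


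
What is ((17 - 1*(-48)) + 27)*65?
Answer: 5980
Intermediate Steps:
((17 - 1*(-48)) + 27)*65 = ((17 + 48) + 27)*65 = (65 + 27)*65 = 92*65 = 5980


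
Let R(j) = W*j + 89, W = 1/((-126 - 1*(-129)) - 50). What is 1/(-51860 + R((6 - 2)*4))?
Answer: -47/2433253 ≈ -1.9316e-5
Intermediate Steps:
W = -1/47 (W = 1/((-126 + 129) - 50) = 1/(3 - 50) = 1/(-47) = -1/47 ≈ -0.021277)
R(j) = 89 - j/47 (R(j) = -j/47 + 89 = 89 - j/47)
1/(-51860 + R((6 - 2)*4)) = 1/(-51860 + (89 - (6 - 2)*4/47)) = 1/(-51860 + (89 - 4*4/47)) = 1/(-51860 + (89 - 1/47*16)) = 1/(-51860 + (89 - 16/47)) = 1/(-51860 + 4167/47) = 1/(-2433253/47) = -47/2433253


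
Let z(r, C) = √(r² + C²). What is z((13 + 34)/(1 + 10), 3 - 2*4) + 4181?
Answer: 4181 + √5234/11 ≈ 4187.6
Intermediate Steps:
z(r, C) = √(C² + r²)
z((13 + 34)/(1 + 10), 3 - 2*4) + 4181 = √((3 - 2*4)² + ((13 + 34)/(1 + 10))²) + 4181 = √((3 - 8)² + (47/11)²) + 4181 = √((-5)² + (47*(1/11))²) + 4181 = √(25 + (47/11)²) + 4181 = √(25 + 2209/121) + 4181 = √(5234/121) + 4181 = √5234/11 + 4181 = 4181 + √5234/11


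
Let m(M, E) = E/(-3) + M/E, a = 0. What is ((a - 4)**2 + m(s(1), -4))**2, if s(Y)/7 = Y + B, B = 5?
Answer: 1681/36 ≈ 46.694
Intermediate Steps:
s(Y) = 35 + 7*Y (s(Y) = 7*(Y + 5) = 7*(5 + Y) = 35 + 7*Y)
m(M, E) = -E/3 + M/E (m(M, E) = E*(-1/3) + M/E = -E/3 + M/E)
((a - 4)**2 + m(s(1), -4))**2 = ((0 - 4)**2 + (-1/3*(-4) + (35 + 7*1)/(-4)))**2 = ((-4)**2 + (4/3 + (35 + 7)*(-1/4)))**2 = (16 + (4/3 + 42*(-1/4)))**2 = (16 + (4/3 - 21/2))**2 = (16 - 55/6)**2 = (41/6)**2 = 1681/36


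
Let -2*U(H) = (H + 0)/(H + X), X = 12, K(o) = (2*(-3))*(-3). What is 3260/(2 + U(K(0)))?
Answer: 32600/17 ≈ 1917.6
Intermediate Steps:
K(o) = 18 (K(o) = -6*(-3) = 18)
U(H) = -H/(2*(12 + H)) (U(H) = -(H + 0)/(2*(H + 12)) = -H/(2*(12 + H)))
3260/(2 + U(K(0))) = 3260/(2 - 1*18/(24 + 2*18)) = 3260/(2 - 1*18/(24 + 36)) = 3260/(2 - 1*18/60) = 3260/(2 - 1*18*1/60) = 3260/(2 - 3/10) = 3260/(17/10) = (10/17)*3260 = 32600/17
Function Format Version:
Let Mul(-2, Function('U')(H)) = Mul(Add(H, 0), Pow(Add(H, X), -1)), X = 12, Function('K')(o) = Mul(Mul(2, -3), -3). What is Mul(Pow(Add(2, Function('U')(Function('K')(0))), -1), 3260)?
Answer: Rational(32600, 17) ≈ 1917.6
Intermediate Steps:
Function('K')(o) = 18 (Function('K')(o) = Mul(-6, -3) = 18)
Function('U')(H) = Mul(Rational(-1, 2), H, Pow(Add(12, H), -1)) (Function('U')(H) = Mul(Rational(-1, 2), Mul(Add(H, 0), Pow(Add(H, 12), -1))) = Mul(Rational(-1, 2), Mul(H, Pow(Add(12, H), -1))) = Mul(Rational(-1, 2), H, Pow(Add(12, H), -1)))
Mul(Pow(Add(2, Function('U')(Function('K')(0))), -1), 3260) = Mul(Pow(Add(2, Mul(-1, 18, Pow(Add(24, Mul(2, 18)), -1))), -1), 3260) = Mul(Pow(Add(2, Mul(-1, 18, Pow(Add(24, 36), -1))), -1), 3260) = Mul(Pow(Add(2, Mul(-1, 18, Pow(60, -1))), -1), 3260) = Mul(Pow(Add(2, Mul(-1, 18, Rational(1, 60))), -1), 3260) = Mul(Pow(Add(2, Rational(-3, 10)), -1), 3260) = Mul(Pow(Rational(17, 10), -1), 3260) = Mul(Rational(10, 17), 3260) = Rational(32600, 17)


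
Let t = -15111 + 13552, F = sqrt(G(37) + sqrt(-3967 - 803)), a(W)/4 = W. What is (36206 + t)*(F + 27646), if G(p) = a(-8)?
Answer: 957850962 + 34647*sqrt(-32 + 3*I*sqrt(530)) ≈ 9.5801e+8 + 2.5474e+5*I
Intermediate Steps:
a(W) = 4*W
G(p) = -32 (G(p) = 4*(-8) = -32)
F = sqrt(-32 + 3*I*sqrt(530)) (F = sqrt(-32 + sqrt(-3967 - 803)) = sqrt(-32 + sqrt(-4770)) = sqrt(-32 + 3*I*sqrt(530)) ≈ 4.6967 + 7.3525*I)
t = -1559
(36206 + t)*(F + 27646) = (36206 - 1559)*(sqrt(-32 + 3*I*sqrt(530)) + 27646) = 34647*(27646 + sqrt(-32 + 3*I*sqrt(530))) = 957850962 + 34647*sqrt(-32 + 3*I*sqrt(530))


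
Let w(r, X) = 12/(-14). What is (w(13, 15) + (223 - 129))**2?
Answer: 425104/49 ≈ 8675.6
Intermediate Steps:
w(r, X) = -6/7 (w(r, X) = 12*(-1/14) = -6/7)
(w(13, 15) + (223 - 129))**2 = (-6/7 + (223 - 129))**2 = (-6/7 + 94)**2 = (652/7)**2 = 425104/49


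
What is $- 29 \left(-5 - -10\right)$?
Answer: $-145$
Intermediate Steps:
$- 29 \left(-5 - -10\right) = - 29 \left(-5 + 10\right) = \left(-29\right) 5 = -145$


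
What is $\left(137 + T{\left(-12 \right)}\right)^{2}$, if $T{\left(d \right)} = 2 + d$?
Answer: $16129$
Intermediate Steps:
$\left(137 + T{\left(-12 \right)}\right)^{2} = \left(137 + \left(2 - 12\right)\right)^{2} = \left(137 - 10\right)^{2} = 127^{2} = 16129$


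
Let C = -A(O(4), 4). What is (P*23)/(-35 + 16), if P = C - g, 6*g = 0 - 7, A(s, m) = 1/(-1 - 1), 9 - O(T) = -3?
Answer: -115/57 ≈ -2.0175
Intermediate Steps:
O(T) = 12 (O(T) = 9 - 1*(-3) = 9 + 3 = 12)
A(s, m) = -1/2 (A(s, m) = 1/(-2) = -1/2)
g = -7/6 (g = (0 - 7)/6 = (1/6)*(-7) = -7/6 ≈ -1.1667)
C = 1/2 (C = -1*(-1/2) = 1/2 ≈ 0.50000)
P = 5/3 (P = 1/2 - 1*(-7/6) = 1/2 + 7/6 = 5/3 ≈ 1.6667)
(P*23)/(-35 + 16) = ((5/3)*23)/(-35 + 16) = (115/3)/(-19) = (115/3)*(-1/19) = -115/57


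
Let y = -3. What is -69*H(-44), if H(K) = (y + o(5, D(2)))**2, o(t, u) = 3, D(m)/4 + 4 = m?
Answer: 0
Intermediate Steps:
D(m) = -16 + 4*m
H(K) = 0 (H(K) = (-3 + 3)**2 = 0**2 = 0)
-69*H(-44) = -69*0 = 0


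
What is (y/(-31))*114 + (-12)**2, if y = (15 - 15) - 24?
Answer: 7200/31 ≈ 232.26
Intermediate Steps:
y = -24 (y = 0 - 24 = -24)
(y/(-31))*114 + (-12)**2 = -24/(-31)*114 + (-12)**2 = -24*(-1/31)*114 + 144 = (24/31)*114 + 144 = 2736/31 + 144 = 7200/31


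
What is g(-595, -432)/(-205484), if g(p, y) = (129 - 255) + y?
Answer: 279/102742 ≈ 0.0027155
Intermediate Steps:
g(p, y) = -126 + y
g(-595, -432)/(-205484) = (-126 - 432)/(-205484) = -558*(-1/205484) = 279/102742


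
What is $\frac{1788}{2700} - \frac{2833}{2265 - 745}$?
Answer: $- \frac{82189}{68400} \approx -1.2016$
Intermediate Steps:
$\frac{1788}{2700} - \frac{2833}{2265 - 745} = 1788 \cdot \frac{1}{2700} - \frac{2833}{1520} = \frac{149}{225} - \frac{2833}{1520} = - \frac{82189}{68400}$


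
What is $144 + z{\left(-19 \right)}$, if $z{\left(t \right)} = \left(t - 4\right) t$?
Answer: $581$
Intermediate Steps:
$z{\left(t \right)} = t \left(-4 + t\right)$ ($z{\left(t \right)} = \left(-4 + t\right) t = t \left(-4 + t\right)$)
$144 + z{\left(-19 \right)} = 144 - 19 \left(-4 - 19\right) = 144 - -437 = 144 + 437 = 581$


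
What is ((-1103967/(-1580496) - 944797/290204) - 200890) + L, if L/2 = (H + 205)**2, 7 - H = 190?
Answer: -7641554095055641/38222188432 ≈ -1.9992e+5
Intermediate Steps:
H = -183 (H = 7 - 1*190 = 7 - 190 = -183)
L = 968 (L = 2*(-183 + 205)**2 = 2*22**2 = 2*484 = 968)
((-1103967/(-1580496) - 944797/290204) - 200890) + L = ((-1103967/(-1580496) - 944797/290204) - 200890) + 968 = ((-1103967*(-1/1580496) - 944797*1/290204) - 200890) + 968 = ((367989/526832 - 944797/290204) - 200890) + 968 = (-97739353337/38222188432 - 200890) + 968 = -7678553173457817/38222188432 + 968 = -7641554095055641/38222188432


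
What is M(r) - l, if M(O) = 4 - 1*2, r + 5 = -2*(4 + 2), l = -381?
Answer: 383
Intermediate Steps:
r = -17 (r = -5 - 2*(4 + 2) = -5 - 2*6 = -5 - 12 = -17)
M(O) = 2 (M(O) = 4 - 2 = 2)
M(r) - l = 2 - 1*(-381) = 2 + 381 = 383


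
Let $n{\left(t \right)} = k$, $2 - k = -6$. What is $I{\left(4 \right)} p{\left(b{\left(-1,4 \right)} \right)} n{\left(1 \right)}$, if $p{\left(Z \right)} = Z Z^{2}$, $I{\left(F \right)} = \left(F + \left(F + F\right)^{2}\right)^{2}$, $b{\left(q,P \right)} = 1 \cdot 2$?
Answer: $295936$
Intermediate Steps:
$k = 8$ ($k = 2 - -6 = 2 + 6 = 8$)
$n{\left(t \right)} = 8$
$b{\left(q,P \right)} = 2$
$I{\left(F \right)} = \left(F + 4 F^{2}\right)^{2}$ ($I{\left(F \right)} = \left(F + \left(2 F\right)^{2}\right)^{2} = \left(F + 4 F^{2}\right)^{2}$)
$p{\left(Z \right)} = Z^{3}$
$I{\left(4 \right)} p{\left(b{\left(-1,4 \right)} \right)} n{\left(1 \right)} = 4^{2} \left(1 + 4 \cdot 4\right)^{2} \cdot 2^{3} \cdot 8 = 16 \left(1 + 16\right)^{2} \cdot 8 \cdot 8 = 16 \cdot 17^{2} \cdot 8 \cdot 8 = 16 \cdot 289 \cdot 8 \cdot 8 = 4624 \cdot 8 \cdot 8 = 36992 \cdot 8 = 295936$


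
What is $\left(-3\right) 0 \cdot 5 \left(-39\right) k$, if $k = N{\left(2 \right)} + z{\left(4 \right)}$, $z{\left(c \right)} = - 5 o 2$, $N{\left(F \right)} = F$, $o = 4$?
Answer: $0$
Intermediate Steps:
$z{\left(c \right)} = -40$ ($z{\left(c \right)} = \left(-5\right) 4 \cdot 2 = \left(-20\right) 2 = -40$)
$k = -38$ ($k = 2 - 40 = -38$)
$\left(-3\right) 0 \cdot 5 \left(-39\right) k = \left(-3\right) 0 \cdot 5 \left(-39\right) \left(-38\right) = 0 \cdot 5 \left(-39\right) \left(-38\right) = 0 \left(-39\right) \left(-38\right) = 0 \left(-38\right) = 0$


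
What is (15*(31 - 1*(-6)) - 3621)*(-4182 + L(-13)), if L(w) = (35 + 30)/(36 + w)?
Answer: 294706986/23 ≈ 1.2813e+7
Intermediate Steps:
L(w) = 65/(36 + w)
(15*(31 - 1*(-6)) - 3621)*(-4182 + L(-13)) = (15*(31 - 1*(-6)) - 3621)*(-4182 + 65/(36 - 13)) = (15*(31 + 6) - 3621)*(-4182 + 65/23) = (15*37 - 3621)*(-4182 + 65*(1/23)) = (555 - 3621)*(-4182 + 65/23) = -3066*(-96121/23) = 294706986/23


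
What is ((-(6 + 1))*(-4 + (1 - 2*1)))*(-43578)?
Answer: -1525230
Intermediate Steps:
((-(6 + 1))*(-4 + (1 - 2*1)))*(-43578) = ((-1*7)*(-4 + (1 - 2)))*(-43578) = -7*(-4 - 1)*(-43578) = -7*(-5)*(-43578) = 35*(-43578) = -1525230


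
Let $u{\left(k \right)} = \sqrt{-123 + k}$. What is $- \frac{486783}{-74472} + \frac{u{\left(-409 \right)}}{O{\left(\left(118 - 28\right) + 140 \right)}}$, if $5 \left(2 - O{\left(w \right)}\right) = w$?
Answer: $\frac{162261}{24824} - \frac{i \sqrt{133}}{22} \approx 6.5365 - 0.52421 i$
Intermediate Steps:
$O{\left(w \right)} = 2 - \frac{w}{5}$
$- \frac{486783}{-74472} + \frac{u{\left(-409 \right)}}{O{\left(\left(118 - 28\right) + 140 \right)}} = - \frac{486783}{-74472} + \frac{\sqrt{-123 - 409}}{2 - \frac{\left(118 - 28\right) + 140}{5}} = \left(-486783\right) \left(- \frac{1}{74472}\right) + \frac{\sqrt{-532}}{2 - \frac{90 + 140}{5}} = \frac{162261}{24824} + \frac{2 i \sqrt{133}}{2 - 46} = \frac{162261}{24824} + \frac{2 i \sqrt{133}}{-44} = \frac{162261}{24824} + 2 i \sqrt{133} \left(- \frac{1}{44}\right) = \frac{162261}{24824} - \frac{i \sqrt{133}}{22}$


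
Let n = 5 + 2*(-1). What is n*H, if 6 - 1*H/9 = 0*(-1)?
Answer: 162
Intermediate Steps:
H = 54 (H = 54 - 0*(-1) = 54 - 9*0 = 54 + 0 = 54)
n = 3 (n = 5 - 2 = 3)
n*H = 3*54 = 162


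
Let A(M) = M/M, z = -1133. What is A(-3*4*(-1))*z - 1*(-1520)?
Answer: 387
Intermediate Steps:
A(M) = 1
A(-3*4*(-1))*z - 1*(-1520) = 1*(-1133) - 1*(-1520) = -1133 + 1520 = 387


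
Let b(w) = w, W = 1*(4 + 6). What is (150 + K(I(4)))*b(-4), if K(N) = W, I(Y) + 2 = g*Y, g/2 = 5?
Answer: -640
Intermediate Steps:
g = 10 (g = 2*5 = 10)
W = 10 (W = 1*10 = 10)
I(Y) = -2 + 10*Y
K(N) = 10
(150 + K(I(4)))*b(-4) = (150 + 10)*(-4) = 160*(-4) = -640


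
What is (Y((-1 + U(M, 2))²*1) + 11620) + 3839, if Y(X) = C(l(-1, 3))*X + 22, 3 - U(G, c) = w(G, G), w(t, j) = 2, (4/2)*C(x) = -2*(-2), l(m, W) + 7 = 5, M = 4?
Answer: 15481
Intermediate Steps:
l(m, W) = -2 (l(m, W) = -7 + 5 = -2)
C(x) = 2 (C(x) = (-2*(-2))/2 = (½)*4 = 2)
U(G, c) = 1 (U(G, c) = 3 - 1*2 = 3 - 2 = 1)
Y(X) = 22 + 2*X (Y(X) = 2*X + 22 = 22 + 2*X)
(Y((-1 + U(M, 2))²*1) + 11620) + 3839 = ((22 + 2*((-1 + 1)²*1)) + 11620) + 3839 = ((22 + 2*(0²*1)) + 11620) + 3839 = ((22 + 2*(0*1)) + 11620) + 3839 = ((22 + 2*0) + 11620) + 3839 = ((22 + 0) + 11620) + 3839 = (22 + 11620) + 3839 = 11642 + 3839 = 15481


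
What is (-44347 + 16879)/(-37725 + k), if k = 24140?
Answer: 27468/13585 ≈ 2.0219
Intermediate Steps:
(-44347 + 16879)/(-37725 + k) = (-44347 + 16879)/(-37725 + 24140) = -27468/(-13585) = -27468*(-1/13585) = 27468/13585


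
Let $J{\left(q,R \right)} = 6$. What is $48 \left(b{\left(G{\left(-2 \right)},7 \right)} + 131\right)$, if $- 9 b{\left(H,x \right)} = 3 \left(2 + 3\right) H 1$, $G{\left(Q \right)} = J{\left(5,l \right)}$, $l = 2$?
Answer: $5808$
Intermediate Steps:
$G{\left(Q \right)} = 6$
$b{\left(H,x \right)} = - \frac{5 H}{3}$ ($b{\left(H,x \right)} = - \frac{3 \left(2 + 3\right) H 1}{9} = - \frac{3 \cdot 5 H 1}{9} = - \frac{15 H 1}{9} = - \frac{15 H}{9} = - \frac{5 H}{3}$)
$48 \left(b{\left(G{\left(-2 \right)},7 \right)} + 131\right) = 48 \left(\left(- \frac{5}{3}\right) 6 + 131\right) = 48 \left(-10 + 131\right) = 48 \cdot 121 = 5808$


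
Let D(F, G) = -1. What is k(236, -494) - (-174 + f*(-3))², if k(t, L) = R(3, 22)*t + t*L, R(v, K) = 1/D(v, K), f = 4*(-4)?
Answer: -132696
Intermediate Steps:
f = -16
R(v, K) = -1 (R(v, K) = 1/(-1) = 1*(-1) = -1)
k(t, L) = -t + L*t (k(t, L) = -t + t*L = -t + L*t)
k(236, -494) - (-174 + f*(-3))² = 236*(-1 - 494) - (-174 - 16*(-3))² = 236*(-495) - (-174 + 48)² = -116820 - 1*(-126)² = -116820 - 1*15876 = -116820 - 15876 = -132696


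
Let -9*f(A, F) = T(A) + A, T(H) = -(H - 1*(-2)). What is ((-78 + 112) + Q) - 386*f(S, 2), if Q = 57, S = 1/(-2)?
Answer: 47/9 ≈ 5.2222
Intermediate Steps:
S = -½ ≈ -0.50000
T(H) = -2 - H (T(H) = -(H + 2) = -(2 + H) = -2 - H)
f(A, F) = 2/9 (f(A, F) = -((-2 - A) + A)/9 = -⅑*(-2) = 2/9)
((-78 + 112) + Q) - 386*f(S, 2) = ((-78 + 112) + 57) - 386*2/9 = (34 + 57) - 772/9 = 91 - 772/9 = 47/9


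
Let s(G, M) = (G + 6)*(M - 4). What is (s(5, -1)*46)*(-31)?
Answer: 78430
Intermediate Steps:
s(G, M) = (-4 + M)*(6 + G) (s(G, M) = (6 + G)*(-4 + M) = (-4 + M)*(6 + G))
(s(5, -1)*46)*(-31) = ((-24 - 4*5 + 6*(-1) + 5*(-1))*46)*(-31) = ((-24 - 20 - 6 - 5)*46)*(-31) = -55*46*(-31) = -2530*(-31) = 78430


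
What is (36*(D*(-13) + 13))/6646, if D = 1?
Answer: 0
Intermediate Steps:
(36*(D*(-13) + 13))/6646 = (36*(1*(-13) + 13))/6646 = (36*(-13 + 13))*(1/6646) = (36*0)*(1/6646) = 0*(1/6646) = 0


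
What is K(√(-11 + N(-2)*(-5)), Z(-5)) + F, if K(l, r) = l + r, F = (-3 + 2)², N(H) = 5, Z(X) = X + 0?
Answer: -4 + 6*I ≈ -4.0 + 6.0*I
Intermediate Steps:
Z(X) = X
F = 1 (F = (-1)² = 1)
K(√(-11 + N(-2)*(-5)), Z(-5)) + F = (√(-11 + 5*(-5)) - 5) + 1 = (√(-11 - 25) - 5) + 1 = (√(-36) - 5) + 1 = (6*I - 5) + 1 = (-5 + 6*I) + 1 = -4 + 6*I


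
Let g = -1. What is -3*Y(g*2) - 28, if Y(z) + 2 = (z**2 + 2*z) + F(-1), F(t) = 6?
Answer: -40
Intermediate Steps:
Y(z) = 4 + z**2 + 2*z (Y(z) = -2 + ((z**2 + 2*z) + 6) = -2 + (6 + z**2 + 2*z) = 4 + z**2 + 2*z)
-3*Y(g*2) - 28 = -3*(4 + (-1*2)**2 + 2*(-1*2)) - 28 = -3*(4 + (-2)**2 + 2*(-2)) - 28 = -3*(4 + 4 - 4) - 28 = -3*4 - 28 = -12 - 28 = -40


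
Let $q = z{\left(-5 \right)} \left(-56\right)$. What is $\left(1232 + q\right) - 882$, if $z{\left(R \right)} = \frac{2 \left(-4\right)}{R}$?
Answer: $\frac{1302}{5} \approx 260.4$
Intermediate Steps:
$z{\left(R \right)} = - \frac{8}{R}$
$q = - \frac{448}{5}$ ($q = - \frac{8}{-5} \left(-56\right) = \left(-8\right) \left(- \frac{1}{5}\right) \left(-56\right) = \frac{8}{5} \left(-56\right) = - \frac{448}{5} \approx -89.6$)
$\left(1232 + q\right) - 882 = \left(1232 - \frac{448}{5}\right) - 882 = \frac{5712}{5} - 882 = \frac{1302}{5}$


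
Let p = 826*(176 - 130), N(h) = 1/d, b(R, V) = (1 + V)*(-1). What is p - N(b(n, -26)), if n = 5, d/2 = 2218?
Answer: 168550255/4436 ≈ 37996.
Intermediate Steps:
d = 4436 (d = 2*2218 = 4436)
b(R, V) = -1 - V
N(h) = 1/4436
p = 37996 (p = 826*46 = 37996)
p - N(b(n, -26)) = 37996 - 1*1/4436 = 37996 - 1/4436 = 168550255/4436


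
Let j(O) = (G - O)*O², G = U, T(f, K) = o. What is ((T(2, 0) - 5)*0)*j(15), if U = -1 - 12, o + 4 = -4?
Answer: 0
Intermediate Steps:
o = -8 (o = -4 - 4 = -8)
U = -13
T(f, K) = -8
G = -13
j(O) = O²*(-13 - O) (j(O) = (-13 - O)*O² = O²*(-13 - O))
((T(2, 0) - 5)*0)*j(15) = ((-8 - 5)*0)*(15²*(-13 - 1*15)) = (-13*0)*(225*(-13 - 15)) = 0*(225*(-28)) = 0*(-6300) = 0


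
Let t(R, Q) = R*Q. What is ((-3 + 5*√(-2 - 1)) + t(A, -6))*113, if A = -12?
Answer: 7797 + 565*I*√3 ≈ 7797.0 + 978.61*I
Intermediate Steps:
t(R, Q) = Q*R
((-3 + 5*√(-2 - 1)) + t(A, -6))*113 = ((-3 + 5*√(-2 - 1)) - 6*(-12))*113 = ((-3 + 5*√(-3)) + 72)*113 = ((-3 + 5*(I*√3)) + 72)*113 = ((-3 + 5*I*√3) + 72)*113 = (69 + 5*I*√3)*113 = 7797 + 565*I*√3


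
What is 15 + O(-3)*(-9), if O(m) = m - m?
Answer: 15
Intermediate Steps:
O(m) = 0
15 + O(-3)*(-9) = 15 + 0*(-9) = 15 + 0 = 15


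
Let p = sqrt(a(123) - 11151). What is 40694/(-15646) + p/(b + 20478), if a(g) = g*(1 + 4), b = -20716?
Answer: -20347/7823 - I*sqrt(2634)/119 ≈ -2.6009 - 0.43128*I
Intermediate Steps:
a(g) = 5*g (a(g) = g*5 = 5*g)
p = 2*I*sqrt(2634) (p = sqrt(5*123 - 11151) = sqrt(615 - 11151) = sqrt(-10536) = 2*I*sqrt(2634) ≈ 102.65*I)
40694/(-15646) + p/(b + 20478) = 40694/(-15646) + (2*I*sqrt(2634))/(-20716 + 20478) = 40694*(-1/15646) + (2*I*sqrt(2634))/(-238) = -20347/7823 + (2*I*sqrt(2634))*(-1/238) = -20347/7823 - I*sqrt(2634)/119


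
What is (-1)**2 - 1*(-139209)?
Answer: 139210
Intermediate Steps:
(-1)**2 - 1*(-139209) = 1 + 139209 = 139210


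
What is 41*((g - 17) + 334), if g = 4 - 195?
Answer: 5166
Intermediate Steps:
g = -191
41*((g - 17) + 334) = 41*((-191 - 17) + 334) = 41*(-208 + 334) = 41*126 = 5166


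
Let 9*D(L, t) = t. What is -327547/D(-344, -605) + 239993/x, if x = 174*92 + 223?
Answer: 396635818/81155 ≈ 4887.4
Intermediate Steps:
x = 16231 (x = 16008 + 223 = 16231)
D(L, t) = t/9
-327547/D(-344, -605) + 239993/x = -327547/((1/9)*(-605)) + 239993/16231 = -327547/(-605/9) + 239993*(1/16231) = -327547*(-9/605) + 239993/16231 = 24363/5 + 239993/16231 = 396635818/81155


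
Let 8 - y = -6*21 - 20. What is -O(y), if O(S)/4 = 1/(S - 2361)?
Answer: 4/2207 ≈ 0.0018124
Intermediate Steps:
y = 154 (y = 8 - (-6*21 - 20) = 8 - (-126 - 20) = 8 - 1*(-146) = 8 + 146 = 154)
O(S) = 4/(-2361 + S) (O(S) = 4/(S - 2361) = 4/(-2361 + S))
-O(y) = -4/(-2361 + 154) = -4/(-2207) = -4*(-1)/2207 = -1*(-4/2207) = 4/2207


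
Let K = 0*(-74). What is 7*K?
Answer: 0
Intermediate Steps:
K = 0
7*K = 7*0 = 0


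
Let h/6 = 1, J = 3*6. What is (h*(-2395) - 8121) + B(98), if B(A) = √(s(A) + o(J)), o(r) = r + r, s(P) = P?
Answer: -22491 + √134 ≈ -22479.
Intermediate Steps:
J = 18
o(r) = 2*r
h = 6 (h = 6*1 = 6)
B(A) = √(36 + A) (B(A) = √(A + 2*18) = √(A + 36) = √(36 + A))
(h*(-2395) - 8121) + B(98) = (6*(-2395) - 8121) + √(36 + 98) = (-14370 - 8121) + √134 = -22491 + √134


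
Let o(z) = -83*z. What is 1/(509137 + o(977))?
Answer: 1/428046 ≈ 2.3362e-6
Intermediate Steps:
1/(509137 + o(977)) = 1/(509137 - 83*977) = 1/(509137 - 81091) = 1/428046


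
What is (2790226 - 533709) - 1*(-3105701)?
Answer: 5362218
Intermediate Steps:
(2790226 - 533709) - 1*(-3105701) = 2256517 + 3105701 = 5362218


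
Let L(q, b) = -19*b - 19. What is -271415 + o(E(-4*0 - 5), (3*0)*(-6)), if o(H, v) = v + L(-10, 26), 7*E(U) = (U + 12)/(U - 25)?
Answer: -271928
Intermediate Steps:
L(q, b) = -19 - 19*b
E(U) = (12 + U)/(7*(-25 + U)) (E(U) = ((U + 12)/(U - 25))/7 = ((12 + U)/(-25 + U))/7 = (12 + U)/(7*(-25 + U)))
o(H, v) = -513 + v (o(H, v) = v + (-19 - 19*26) = v + (-19 - 494) = v - 513 = -513 + v)
-271415 + o(E(-4*0 - 5), (3*0)*(-6)) = -271415 + (-513 + (3*0)*(-6)) = -271415 + (-513 + 0*(-6)) = -271415 + (-513 + 0) = -271415 - 513 = -271928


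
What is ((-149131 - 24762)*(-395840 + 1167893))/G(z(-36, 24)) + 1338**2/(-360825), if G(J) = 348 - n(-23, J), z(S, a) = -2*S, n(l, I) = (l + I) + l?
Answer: -16147473690023331/38728550 ≈ -4.1694e+8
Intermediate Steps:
n(l, I) = I + 2*l (n(l, I) = (I + l) + l = I + 2*l)
G(J) = 394 - J (G(J) = 348 - (J + 2*(-23)) = 348 - (J - 46) = 348 - (-46 + J) = 348 + (46 - J) = 394 - J)
((-149131 - 24762)*(-395840 + 1167893))/G(z(-36, 24)) + 1338**2/(-360825) = ((-149131 - 24762)*(-395840 + 1167893))/(394 - (-2)*(-36)) + 1338**2/(-360825) = (-173893*772053)/(394 - 1*72) + 1790244*(-1/360825) = -134254612329/(394 - 72) - 596748/120275 = -134254612329/322 - 596748/120275 = -16147473690023331/38728550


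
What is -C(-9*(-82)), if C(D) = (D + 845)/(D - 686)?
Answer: -1583/52 ≈ -30.442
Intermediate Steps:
C(D) = (845 + D)/(-686 + D)
-C(-9*(-82)) = -(845 - 9*(-82))/(-686 - 9*(-82)) = -(845 + 738)/(-686 + 738) = -1583/52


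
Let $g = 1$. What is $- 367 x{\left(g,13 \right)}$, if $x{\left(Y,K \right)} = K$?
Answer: $-4771$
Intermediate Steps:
$- 367 x{\left(g,13 \right)} = \left(-367\right) 13 = -4771$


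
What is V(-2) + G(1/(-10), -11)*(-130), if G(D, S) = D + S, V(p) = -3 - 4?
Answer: 1436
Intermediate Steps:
V(p) = -7
V(-2) + G(1/(-10), -11)*(-130) = -7 + (1/(-10) - 11)*(-130) = -7 + (-1/10 - 11)*(-130) = -7 - 111/10*(-130) = -7 + 1443 = 1436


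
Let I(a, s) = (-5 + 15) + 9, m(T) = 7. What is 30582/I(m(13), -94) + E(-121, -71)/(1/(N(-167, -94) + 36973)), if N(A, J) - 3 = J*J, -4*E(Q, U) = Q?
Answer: 26361029/19 ≈ 1.3874e+6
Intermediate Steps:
E(Q, U) = -Q/4
I(a, s) = 19 (I(a, s) = 10 + 9 = 19)
N(A, J) = 3 + J**2 (N(A, J) = 3 + J*J = 3 + J**2)
30582/I(m(13), -94) + E(-121, -71)/(1/(N(-167, -94) + 36973)) = 30582/19 + (-1/4*(-121))/(1/((3 + (-94)**2) + 36973)) = 30582*(1/19) + 121/(4*(1/((3 + 8836) + 36973))) = 30582/19 + 121/(4*(1/(8839 + 36973))) = 30582/19 + 121/(4*(1/45812)) = 30582/19 + (121/4)*45812 = 30582/19 + 1385813 = 26361029/19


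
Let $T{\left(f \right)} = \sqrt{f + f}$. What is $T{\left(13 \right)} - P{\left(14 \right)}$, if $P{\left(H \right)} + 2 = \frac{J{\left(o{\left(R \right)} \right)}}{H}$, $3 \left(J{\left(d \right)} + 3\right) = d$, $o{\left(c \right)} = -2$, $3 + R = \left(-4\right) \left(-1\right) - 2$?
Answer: $\frac{95}{42} + \sqrt{26} \approx 7.3609$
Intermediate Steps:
$R = -1$ ($R = -3 - -2 = -3 + \left(4 - 2\right) = -3 + 2 = -1$)
$J{\left(d \right)} = -3 + \frac{d}{3}$
$P{\left(H \right)} = -2 - \frac{11}{3 H}$ ($P{\left(H \right)} = -2 + \frac{-3 + \frac{1}{3} \left(-2\right)}{H} = -2 + \frac{-3 - \frac{2}{3}}{H} = -2 - \frac{11}{3 H}$)
$T{\left(f \right)} = \sqrt{2} \sqrt{f}$ ($T{\left(f \right)} = \sqrt{2 f} = \sqrt{2} \sqrt{f}$)
$T{\left(13 \right)} - P{\left(14 \right)} = \sqrt{2} \sqrt{13} - \left(-2 - \frac{11}{3 \cdot 14}\right) = \sqrt{26} - \left(-2 - \frac{11}{42}\right) = \sqrt{26} - - \frac{95}{42} = \sqrt{26} + \frac{95}{42} = \frac{95}{42} + \sqrt{26}$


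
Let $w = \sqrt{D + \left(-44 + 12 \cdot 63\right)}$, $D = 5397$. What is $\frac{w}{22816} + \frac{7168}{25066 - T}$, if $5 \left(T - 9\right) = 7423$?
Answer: $\frac{17920}{58931} + \frac{\sqrt{6109}}{22816} \approx 0.30751$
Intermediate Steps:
$T = \frac{7468}{5}$ ($T = 9 + \frac{1}{5} \cdot 7423 = 9 + \frac{7423}{5} = \frac{7468}{5} \approx 1493.6$)
$w = \sqrt{6109}$ ($w = \sqrt{5397 + \left(-44 + 12 \cdot 63\right)} = \sqrt{5397 + \left(-44 + 756\right)} = \sqrt{5397 + 712} = \sqrt{6109} \approx 78.16$)
$\frac{w}{22816} + \frac{7168}{25066 - T} = \frac{\sqrt{6109}}{22816} + \frac{7168}{25066 - \frac{7468}{5}} = \sqrt{6109} \cdot \frac{1}{22816} + \frac{7168}{25066 - \frac{7468}{5}} = \frac{\sqrt{6109}}{22816} + \frac{7168}{\frac{117862}{5}} = \frac{\sqrt{6109}}{22816} + 7168 \cdot \frac{5}{117862} = \frac{\sqrt{6109}}{22816} + \frac{17920}{58931} = \frac{17920}{58931} + \frac{\sqrt{6109}}{22816}$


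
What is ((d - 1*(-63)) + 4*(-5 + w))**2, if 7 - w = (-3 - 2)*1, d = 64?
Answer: 24025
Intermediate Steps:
w = 12 (w = 7 - (-3 - 2) = 7 - (-5) = 7 - 1*(-5) = 7 + 5 = 12)
((d - 1*(-63)) + 4*(-5 + w))**2 = ((64 - 1*(-63)) + 4*(-5 + 12))**2 = ((64 + 63) + 4*7)**2 = (127 + 28)**2 = 155**2 = 24025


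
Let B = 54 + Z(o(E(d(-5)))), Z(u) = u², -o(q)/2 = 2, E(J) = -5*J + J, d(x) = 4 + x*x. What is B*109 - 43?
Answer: 7587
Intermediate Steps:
d(x) = 4 + x²
E(J) = -4*J
o(q) = -4 (o(q) = -2*2 = -4)
B = 70 (B = 54 + (-4)² = 54 + 16 = 70)
B*109 - 43 = 70*109 - 43 = 7630 - 43 = 7587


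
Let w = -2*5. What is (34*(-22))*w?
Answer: 7480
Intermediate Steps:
w = -10
(34*(-22))*w = (34*(-22))*(-10) = -748*(-10) = 7480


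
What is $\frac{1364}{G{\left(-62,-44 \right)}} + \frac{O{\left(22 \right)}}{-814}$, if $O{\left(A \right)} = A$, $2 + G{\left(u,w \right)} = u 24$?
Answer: $- \frac{25979}{27565} \approx -0.94246$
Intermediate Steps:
$G{\left(u,w \right)} = -2 + 24 u$ ($G{\left(u,w \right)} = -2 + u 24 = -2 + 24 u$)
$\frac{1364}{G{\left(-62,-44 \right)}} + \frac{O{\left(22 \right)}}{-814} = \frac{1364}{-2 + 24 \left(-62\right)} + \frac{22}{-814} = \frac{1364}{-2 - 1488} + 22 \left(- \frac{1}{814}\right) = \frac{1364}{-1490} - \frac{1}{37} = 1364 \left(- \frac{1}{1490}\right) - \frac{1}{37} = - \frac{682}{745} - \frac{1}{37} = - \frac{25979}{27565}$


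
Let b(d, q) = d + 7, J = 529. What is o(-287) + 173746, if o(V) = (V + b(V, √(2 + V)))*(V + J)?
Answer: 36532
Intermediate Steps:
b(d, q) = 7 + d
o(V) = (7 + 2*V)*(529 + V) (o(V) = (V + (7 + V))*(V + 529) = (7 + 2*V)*(529 + V))
o(-287) + 173746 = (3703 + 2*(-287)² + 1065*(-287)) + 173746 = (3703 + 2*82369 - 305655) + 173746 = (3703 + 164738 - 305655) + 173746 = -137214 + 173746 = 36532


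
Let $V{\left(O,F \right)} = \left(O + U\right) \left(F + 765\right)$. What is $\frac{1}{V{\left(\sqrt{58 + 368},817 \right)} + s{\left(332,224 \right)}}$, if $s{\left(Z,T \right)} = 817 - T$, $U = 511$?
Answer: $\frac{269665}{217802249867} - \frac{1582 \sqrt{426}}{653406749601} \approx 1.1881 \cdot 10^{-6}$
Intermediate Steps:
$V{\left(O,F \right)} = \left(511 + O\right) \left(765 + F\right)$ ($V{\left(O,F \right)} = \left(O + 511\right) \left(F + 765\right) = \left(511 + O\right) \left(765 + F\right)$)
$\frac{1}{V{\left(\sqrt{58 + 368},817 \right)} + s{\left(332,224 \right)}} = \frac{1}{\left(390915 + 511 \cdot 817 + 765 \sqrt{58 + 368} + 817 \sqrt{58 + 368}\right) + \left(817 - 224\right)} = \frac{1}{\left(390915 + 417487 + 765 \sqrt{426} + 817 \sqrt{426}\right) + \left(817 - 224\right)} = \frac{1}{\left(808402 + 1582 \sqrt{426}\right) + 593} = \frac{1}{808995 + 1582 \sqrt{426}}$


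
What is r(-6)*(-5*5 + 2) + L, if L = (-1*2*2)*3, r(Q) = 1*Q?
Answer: 126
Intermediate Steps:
r(Q) = Q
L = -12 (L = -2*2*3 = -4*3 = -12)
r(-6)*(-5*5 + 2) + L = -6*(-5*5 + 2) - 12 = -6*(-25 + 2) - 12 = -6*(-23) - 12 = 138 - 12 = 126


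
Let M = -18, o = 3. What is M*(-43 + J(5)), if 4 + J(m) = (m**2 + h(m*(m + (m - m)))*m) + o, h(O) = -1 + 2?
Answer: 252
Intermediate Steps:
h(O) = 1
J(m) = -1 + m + m**2 (J(m) = -4 + ((m**2 + 1*m) + 3) = -4 + ((m**2 + m) + 3) = -4 + ((m + m**2) + 3) = -4 + (3 + m + m**2) = -1 + m + m**2)
M*(-43 + J(5)) = -18*(-43 + (-1 + 5 + 5**2)) = -18*(-43 + (-1 + 5 + 25)) = -18*(-43 + 29) = -18*(-14) = 252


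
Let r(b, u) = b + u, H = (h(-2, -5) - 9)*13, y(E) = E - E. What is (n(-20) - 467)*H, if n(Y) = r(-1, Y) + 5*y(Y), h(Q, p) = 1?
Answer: 50752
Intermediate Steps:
y(E) = 0
H = -104 (H = (1 - 9)*13 = -8*13 = -104)
n(Y) = -1 + Y (n(Y) = (-1 + Y) + 5*0 = (-1 + Y) + 0 = -1 + Y)
(n(-20) - 467)*H = ((-1 - 20) - 467)*(-104) = (-21 - 467)*(-104) = -488*(-104) = 50752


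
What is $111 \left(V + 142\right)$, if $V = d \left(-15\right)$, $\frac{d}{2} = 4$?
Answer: $2442$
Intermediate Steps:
$d = 8$ ($d = 2 \cdot 4 = 8$)
$V = -120$ ($V = 8 \left(-15\right) = -120$)
$111 \left(V + 142\right) = 111 \left(-120 + 142\right) = 111 \cdot 22 = 2442$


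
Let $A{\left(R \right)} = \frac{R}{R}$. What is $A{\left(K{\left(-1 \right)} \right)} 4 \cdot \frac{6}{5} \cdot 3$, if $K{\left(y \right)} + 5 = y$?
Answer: $\frac{72}{5} \approx 14.4$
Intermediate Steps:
$K{\left(y \right)} = -5 + y$
$A{\left(R \right)} = 1$
$A{\left(K{\left(-1 \right)} \right)} 4 \cdot \frac{6}{5} \cdot 3 = 1 \cdot 4 \cdot \frac{6}{5} \cdot 3 = 1 \cdot \frac{24}{5} \cdot 3 = 1 \cdot \frac{72}{5} = \frac{72}{5}$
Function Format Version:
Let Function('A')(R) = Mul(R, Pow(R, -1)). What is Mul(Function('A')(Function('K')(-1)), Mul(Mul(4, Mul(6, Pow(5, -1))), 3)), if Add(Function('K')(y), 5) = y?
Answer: Rational(72, 5) ≈ 14.400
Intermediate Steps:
Function('K')(y) = Add(-5, y)
Function('A')(R) = 1
Mul(Function('A')(Function('K')(-1)), Mul(Mul(4, Mul(6, Pow(5, -1))), 3)) = Mul(1, Mul(Mul(4, Mul(6, Pow(5, -1))), 3)) = Mul(1, Mul(Mul(4, Mul(6, Rational(1, 5))), 3)) = Mul(1, Mul(Mul(4, Rational(6, 5)), 3)) = Mul(1, Mul(Rational(24, 5), 3)) = Mul(1, Rational(72, 5)) = Rational(72, 5)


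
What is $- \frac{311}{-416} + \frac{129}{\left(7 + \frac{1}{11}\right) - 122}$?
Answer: $- \frac{12325}{32864} \approx -0.37503$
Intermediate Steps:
$- \frac{311}{-416} + \frac{129}{\left(7 + \frac{1}{11}\right) - 122} = \left(-311\right) \left(- \frac{1}{416}\right) + \frac{129}{\left(7 + \frac{1}{11}\right) - 122} = \frac{311}{416} + \frac{129}{\frac{78}{11} - 122} = \frac{311}{416} + \frac{129}{- \frac{1264}{11}} = \frac{311}{416} + 129 \left(- \frac{11}{1264}\right) = \frac{311}{416} - \frac{1419}{1264} = - \frac{12325}{32864}$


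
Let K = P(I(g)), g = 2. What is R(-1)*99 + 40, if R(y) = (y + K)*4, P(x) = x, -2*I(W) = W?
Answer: -752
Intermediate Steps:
I(W) = -W/2
K = -1 (K = -1/2*2 = -1)
R(y) = -4 + 4*y (R(y) = (y - 1)*4 = (-1 + y)*4 = -4 + 4*y)
R(-1)*99 + 40 = (-4 + 4*(-1))*99 + 40 = (-4 - 4)*99 + 40 = -8*99 + 40 = -792 + 40 = -752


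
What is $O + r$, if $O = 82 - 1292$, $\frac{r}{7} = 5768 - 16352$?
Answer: $-75298$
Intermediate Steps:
$r = -74088$ ($r = 7 \left(5768 - 16352\right) = 7 \left(-10584\right) = -74088$)
$O = -1210$ ($O = 82 - 1292 = -1210$)
$O + r = -1210 - 74088 = -75298$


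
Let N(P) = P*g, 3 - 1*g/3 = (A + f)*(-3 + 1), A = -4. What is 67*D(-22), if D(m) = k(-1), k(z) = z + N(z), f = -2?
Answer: 1742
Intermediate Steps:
g = -27 (g = 9 - 3*(-4 - 2)*(-3 + 1) = 9 - (-18)*(-2) = 9 - 3*12 = 9 - 36 = -27)
N(P) = -27*P (N(P) = P*(-27) = -27*P)
k(z) = -26*z (k(z) = z - 27*z = -26*z)
D(m) = 26 (D(m) = -26*(-1) = 26)
67*D(-22) = 67*26 = 1742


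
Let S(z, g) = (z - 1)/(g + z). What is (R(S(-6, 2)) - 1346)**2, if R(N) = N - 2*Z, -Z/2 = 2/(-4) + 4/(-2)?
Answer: 29343889/16 ≈ 1.8340e+6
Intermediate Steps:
Z = 5 (Z = -2*(2/(-4) + 4/(-2)) = -2*(2*(-1/4) + 4*(-1/2)) = -2*(-1/2 - 2) = -2*(-5/2) = 5)
S(z, g) = (-1 + z)/(g + z)
R(N) = -10 + N (R(N) = N - 2*5 = N - 10 = -10 + N)
(R(S(-6, 2)) - 1346)**2 = ((-10 + (-1 - 6)/(2 - 6)) - 1346)**2 = ((-10 - 7/(-4)) - 1346)**2 = ((-10 - 1/4*(-7)) - 1346)**2 = ((-10 + 7/4) - 1346)**2 = (-33/4 - 1346)**2 = (-5417/4)**2 = 29343889/16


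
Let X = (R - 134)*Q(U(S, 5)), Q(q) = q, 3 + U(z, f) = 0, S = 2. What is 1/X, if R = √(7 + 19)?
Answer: 67/26895 + √26/53790 ≈ 0.0025860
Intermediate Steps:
U(z, f) = -3 (U(z, f) = -3 + 0 = -3)
R = √26 ≈ 5.0990
X = 402 - 3*√26 (X = (√26 - 134)*(-3) = (-134 + √26)*(-3) = 402 - 3*√26 ≈ 386.70)
1/X = 1/(402 - 3*√26)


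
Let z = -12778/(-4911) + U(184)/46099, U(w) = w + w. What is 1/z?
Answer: 226392189/590860270 ≈ 0.38316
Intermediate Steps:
U(w) = 2*w
z = 590860270/226392189 (z = -12778/(-4911) + (2*184)/46099 = -12778*(-1/4911) + 368*(1/46099) = 12778/4911 + 368/46099 = 590860270/226392189 ≈ 2.6099)
1/z = 1/(590860270/226392189) = 226392189/590860270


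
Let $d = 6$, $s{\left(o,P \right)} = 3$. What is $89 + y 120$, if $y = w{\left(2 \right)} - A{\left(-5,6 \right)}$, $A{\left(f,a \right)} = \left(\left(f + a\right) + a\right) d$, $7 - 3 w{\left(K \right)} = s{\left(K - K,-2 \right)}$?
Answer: $-4791$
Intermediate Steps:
$w{\left(K \right)} = \frac{4}{3}$ ($w{\left(K \right)} = \frac{7}{3} - 1 = \frac{4}{3}$)
$A{\left(f,a \right)} = 6 f + 12 a$ ($A{\left(f,a \right)} = \left(\left(f + a\right) + a\right) 6 = \left(\left(a + f\right) + a\right) 6 = \left(f + 2 a\right) 6 = 6 f + 12 a$)
$y = - \frac{122}{3}$ ($y = \frac{4}{3} - \left(6 \left(-5\right) + 12 \cdot 6\right) = \frac{4}{3} - \left(-30 + 72\right) = \frac{4}{3} - 42 = - \frac{122}{3} \approx -40.667$)
$89 + y 120 = 89 - 4880 = -4791$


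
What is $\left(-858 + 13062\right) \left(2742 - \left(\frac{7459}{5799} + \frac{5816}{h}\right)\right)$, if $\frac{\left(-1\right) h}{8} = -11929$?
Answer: $\frac{771244556766264}{23058757} \approx 3.3447 \cdot 10^{7}$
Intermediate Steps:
$h = 95432$ ($h = \left(-8\right) \left(-11929\right) = 95432$)
$\left(-858 + 13062\right) \left(2742 - \left(\frac{7459}{5799} + \frac{5816}{h}\right)\right) = \left(-858 + 13062\right) \left(2742 - \left(\frac{727}{11929} + \frac{7459}{5799}\right)\right) = 12204 \left(2742 - \frac{93194284}{69176271}\right) = 12204 \cdot \frac{189588140798}{69176271} = \frac{771244556766264}{23058757}$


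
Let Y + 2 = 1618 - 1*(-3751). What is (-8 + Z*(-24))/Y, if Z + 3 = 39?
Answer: -872/5367 ≈ -0.16247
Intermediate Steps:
Z = 36 (Z = -3 + 39 = 36)
Y = 5367 (Y = -2 + (1618 - 1*(-3751)) = -2 + (1618 + 3751) = -2 + 5369 = 5367)
(-8 + Z*(-24))/Y = (-8 + 36*(-24))/5367 = (-8 - 864)*(1/5367) = -872*1/5367 = -872/5367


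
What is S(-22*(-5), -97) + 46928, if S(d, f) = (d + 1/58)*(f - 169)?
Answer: 512239/29 ≈ 17663.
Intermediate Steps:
S(d, f) = (-169 + f)*(1/58 + d) (S(d, f) = (d + 1/58)*(-169 + f) = (1/58 + d)*(-169 + f) = (-169 + f)*(1/58 + d))
S(-22*(-5), -97) + 46928 = (-169/58 - (-3718)*(-5) + (1/58)*(-97) - 22*(-5)*(-97)) + 46928 = (-169/58 - 169*110 - 97/58 + 110*(-97)) + 46928 = (-169/58 - 18590 - 97/58 - 10670) + 46928 = -848673/29 + 46928 = 512239/29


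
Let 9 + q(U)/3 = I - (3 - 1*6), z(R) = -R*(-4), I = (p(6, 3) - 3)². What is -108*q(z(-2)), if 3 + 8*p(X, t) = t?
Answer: -972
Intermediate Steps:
p(X, t) = -3/8 + t/8
I = 9 (I = ((-3/8 + (⅛)*3) - 3)² = ((-3/8 + 3/8) - 3)² = (0 - 3)² = (-3)² = 9)
z(R) = 4*R
q(U) = 9 (q(U) = -27 + 3*(9 - (3 - 1*6)) = -27 + 3*(9 - (3 - 6)) = -27 + 3*(9 - 1*(-3)) = -27 + 3*(9 + 3) = -27 + 3*12 = -27 + 36 = 9)
-108*q(z(-2)) = -108*9 = -972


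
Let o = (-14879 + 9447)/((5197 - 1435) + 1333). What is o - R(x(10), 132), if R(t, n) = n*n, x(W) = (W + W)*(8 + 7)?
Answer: -88780712/5095 ≈ -17425.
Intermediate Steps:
o = -5432/5095 (o = -5432/(3762 + 1333) = -5432/5095 ≈ -1.0661)
x(W) = 30*W (x(W) = (2*W)*15 = 30*W)
R(t, n) = n²
o - R(x(10), 132) = -5432/5095 - 1*132² = -5432/5095 - 1*17424 = -5432/5095 - 17424 = -88780712/5095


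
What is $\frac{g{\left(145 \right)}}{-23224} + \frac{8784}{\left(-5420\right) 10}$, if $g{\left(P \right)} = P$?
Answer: $- \frac{26482327}{157342600} \approx -0.16831$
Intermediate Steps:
$\frac{g{\left(145 \right)}}{-23224} + \frac{8784}{\left(-5420\right) 10} = \frac{145}{-23224} + \frac{8784}{\left(-5420\right) 10} = 145 \left(- \frac{1}{23224}\right) + \frac{8784}{-54200} = - \frac{145}{23224} + 8784 \left(- \frac{1}{54200}\right) = - \frac{145}{23224} - \frac{1098}{6775} = - \frac{26482327}{157342600}$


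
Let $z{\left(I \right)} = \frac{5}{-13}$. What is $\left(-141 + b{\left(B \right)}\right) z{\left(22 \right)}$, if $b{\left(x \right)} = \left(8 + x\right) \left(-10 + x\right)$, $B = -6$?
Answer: $\frac{865}{13} \approx 66.538$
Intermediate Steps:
$z{\left(I \right)} = - \frac{5}{13}$ ($z{\left(I \right)} = 5 \left(- \frac{1}{13}\right) = - \frac{5}{13}$)
$b{\left(x \right)} = \left(-10 + x\right) \left(8 + x\right)$
$\left(-141 + b{\left(B \right)}\right) z{\left(22 \right)} = \left(-141 - \left(68 - 36\right)\right) \left(- \frac{5}{13}\right) = \left(-141 + \left(-80 + 36 + 12\right)\right) \left(- \frac{5}{13}\right) = \left(-141 - 32\right) \left(- \frac{5}{13}\right) = \left(-173\right) \left(- \frac{5}{13}\right) = \frac{865}{13}$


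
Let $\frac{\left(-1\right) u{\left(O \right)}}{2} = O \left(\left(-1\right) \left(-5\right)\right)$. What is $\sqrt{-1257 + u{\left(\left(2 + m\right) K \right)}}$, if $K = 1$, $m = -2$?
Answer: $i \sqrt{1257} \approx 35.454 i$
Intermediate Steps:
$u{\left(O \right)} = - 10 O$ ($u{\left(O \right)} = - 2 O \left(\left(-1\right) \left(-5\right)\right) = - 2 O 5 = - 2 \cdot 5 O = - 10 O$)
$\sqrt{-1257 + u{\left(\left(2 + m\right) K \right)}} = \sqrt{-1257 - 10 \left(2 - 2\right) 1} = \sqrt{-1257 - 10 \cdot 0 \cdot 1} = \sqrt{-1257 - 0} = \sqrt{-1257 + 0} = \sqrt{-1257} = i \sqrt{1257}$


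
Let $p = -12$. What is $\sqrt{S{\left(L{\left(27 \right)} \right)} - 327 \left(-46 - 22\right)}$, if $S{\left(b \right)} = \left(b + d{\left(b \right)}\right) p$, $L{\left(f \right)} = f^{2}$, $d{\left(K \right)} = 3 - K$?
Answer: $10 \sqrt{222} \approx 149.0$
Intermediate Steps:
$S{\left(b \right)} = -36$ ($S{\left(b \right)} = \left(b - \left(-3 + b\right)\right) \left(-12\right) = 3 \left(-12\right) = -36$)
$\sqrt{S{\left(L{\left(27 \right)} \right)} - 327 \left(-46 - 22\right)} = \sqrt{-36 - 327 \left(-46 - 22\right)} = \sqrt{-36 - -22236} = \sqrt{-36 + 22236} = \sqrt{22200} = 10 \sqrt{222}$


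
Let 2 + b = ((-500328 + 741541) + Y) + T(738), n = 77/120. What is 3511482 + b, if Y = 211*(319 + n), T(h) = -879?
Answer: 458311007/120 ≈ 3.8193e+6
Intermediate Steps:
n = 77/120 (n = 77*(1/120) = 77/120 ≈ 0.64167)
Y = 8093327/120 (Y = 211*(319 + 77/120) = 211*(38357/120) = 8093327/120 ≈ 67444.)
b = 36933167/120 (b = -2 + (((-500328 + 741541) + 8093327/120) - 879) = -2 + ((241213 + 8093327/120) - 879) = -2 + (37038887/120 - 879) = -2 + 36933407/120 = 36933167/120 ≈ 3.0778e+5)
3511482 + b = 3511482 + 36933167/120 = 458311007/120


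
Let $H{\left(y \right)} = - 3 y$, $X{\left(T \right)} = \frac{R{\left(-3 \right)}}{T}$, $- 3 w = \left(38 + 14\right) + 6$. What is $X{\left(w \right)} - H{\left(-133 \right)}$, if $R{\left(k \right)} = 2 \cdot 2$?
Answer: $- \frac{11577}{29} \approx -399.21$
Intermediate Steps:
$w = - \frac{58}{3}$ ($w = - \frac{\left(38 + 14\right) + 6}{3} = - \frac{52 + 6}{3} = \left(- \frac{1}{3}\right) 58 = - \frac{58}{3} \approx -19.333$)
$R{\left(k \right)} = 4$
$X{\left(T \right)} = \frac{4}{T}$
$X{\left(w \right)} - H{\left(-133 \right)} = \frac{4}{- \frac{58}{3}} - \left(-3\right) \left(-133\right) = 4 \left(- \frac{3}{58}\right) - 399 = - \frac{6}{29} - 399 = - \frac{11577}{29}$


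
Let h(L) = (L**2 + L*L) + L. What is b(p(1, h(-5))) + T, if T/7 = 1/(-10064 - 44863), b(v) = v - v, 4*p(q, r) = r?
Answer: -7/54927 ≈ -0.00012744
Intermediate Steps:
h(L) = L + 2*L**2 (h(L) = (L**2 + L**2) + L = 2*L**2 + L = L + 2*L**2)
p(q, r) = r/4
b(v) = 0
T = -7/54927 (T = 7/(-10064 - 44863) = 7/(-54927) = 7*(-1/54927) = -7/54927 ≈ -0.00012744)
b(p(1, h(-5))) + T = 0 - 7/54927 = -7/54927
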